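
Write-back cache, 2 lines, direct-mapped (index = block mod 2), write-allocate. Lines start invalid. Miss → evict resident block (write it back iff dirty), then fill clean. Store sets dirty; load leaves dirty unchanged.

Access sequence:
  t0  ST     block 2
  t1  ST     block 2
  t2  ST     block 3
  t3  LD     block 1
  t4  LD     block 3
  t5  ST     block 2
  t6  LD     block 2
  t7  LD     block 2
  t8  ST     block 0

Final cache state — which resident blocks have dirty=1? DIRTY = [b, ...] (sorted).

  0 | W B2 → L0 miss [D]
  1 | W B2 → L0 hit [D]
  2 | W B3 → L1 miss [D]
  3 | R B1 → L1 miss wb→B3 [-]
  4 | R B3 → L1 miss [-]
  5 | W B2 → L0 hit [D]
  6 | R B2 → L0 hit [D]
  7 | R B2 → L0 hit [D]
  8 | W B0 → L0 miss wb→B2 [D]

DIRTY = [0]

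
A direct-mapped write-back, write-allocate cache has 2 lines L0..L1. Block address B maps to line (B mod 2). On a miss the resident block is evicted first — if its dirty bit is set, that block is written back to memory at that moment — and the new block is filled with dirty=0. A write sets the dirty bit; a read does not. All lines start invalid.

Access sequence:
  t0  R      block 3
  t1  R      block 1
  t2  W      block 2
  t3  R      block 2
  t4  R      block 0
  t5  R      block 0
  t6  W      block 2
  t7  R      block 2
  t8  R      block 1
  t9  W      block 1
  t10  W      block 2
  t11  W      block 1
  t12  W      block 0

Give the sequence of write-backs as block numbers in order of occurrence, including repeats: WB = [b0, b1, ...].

  0 | R B3 → L1 miss [-]
  1 | R B1 → L1 miss [-]
  2 | W B2 → L0 miss [D]
  3 | R B2 → L0 hit [D]
  4 | R B0 → L0 miss wb→B2 [-]
  5 | R B0 → L0 hit [-]
  6 | W B2 → L0 miss [D]
  7 | R B2 → L0 hit [D]
  8 | R B1 → L1 hit [-]
  9 | W B1 → L1 hit [D]
  10 | W B2 → L0 hit [D]
  11 | W B1 → L1 hit [D]
  12 | W B0 → L0 miss wb→B2 [D]

WB = [2, 2]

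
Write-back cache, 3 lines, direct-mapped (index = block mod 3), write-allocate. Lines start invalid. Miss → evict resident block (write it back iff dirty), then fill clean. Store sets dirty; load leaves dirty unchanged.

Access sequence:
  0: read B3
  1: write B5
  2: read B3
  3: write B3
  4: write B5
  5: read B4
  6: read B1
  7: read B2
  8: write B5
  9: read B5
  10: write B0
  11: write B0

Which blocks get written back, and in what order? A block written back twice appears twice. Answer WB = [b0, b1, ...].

WB = [5, 3]

0: R B3 -> L0 miss  d=-]
1: W B5 -> L2 miss  d=D]
2: R B3 -> L0 hit  d=-]
3: W B3 -> L0 hit  d=D]
4: W B5 -> L2 hit  d=D]
5: R B4 -> L1 miss  d=-]
6: R B1 -> L1 miss  d=-]
7: R B2 -> L2 miss wb->B5  d=-]
8: W B5 -> L2 miss  d=D]
9: R B5 -> L2 hit  d=D]
10: W B0 -> L0 miss wb->B3  d=D]
11: W B0 -> L0 hit  d=D]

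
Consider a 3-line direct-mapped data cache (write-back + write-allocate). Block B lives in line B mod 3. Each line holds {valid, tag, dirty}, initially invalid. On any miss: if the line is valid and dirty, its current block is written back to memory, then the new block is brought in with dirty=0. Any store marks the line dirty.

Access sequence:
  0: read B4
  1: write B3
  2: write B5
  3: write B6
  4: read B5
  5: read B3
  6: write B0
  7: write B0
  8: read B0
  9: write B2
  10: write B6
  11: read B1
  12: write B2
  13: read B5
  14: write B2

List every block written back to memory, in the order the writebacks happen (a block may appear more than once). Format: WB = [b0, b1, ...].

WB = [3, 6, 5, 0, 2]

0: R B4 -> L1 miss  d=-]
1: W B3 -> L0 miss  d=D]
2: W B5 -> L2 miss  d=D]
3: W B6 -> L0 miss wb->B3  d=D]
4: R B5 -> L2 hit  d=D]
5: R B3 -> L0 miss wb->B6  d=-]
6: W B0 -> L0 miss  d=D]
7: W B0 -> L0 hit  d=D]
8: R B0 -> L0 hit  d=D]
9: W B2 -> L2 miss wb->B5  d=D]
10: W B6 -> L0 miss wb->B0  d=D]
11: R B1 -> L1 miss  d=-]
12: W B2 -> L2 hit  d=D]
13: R B5 -> L2 miss wb->B2  d=-]
14: W B2 -> L2 miss  d=D]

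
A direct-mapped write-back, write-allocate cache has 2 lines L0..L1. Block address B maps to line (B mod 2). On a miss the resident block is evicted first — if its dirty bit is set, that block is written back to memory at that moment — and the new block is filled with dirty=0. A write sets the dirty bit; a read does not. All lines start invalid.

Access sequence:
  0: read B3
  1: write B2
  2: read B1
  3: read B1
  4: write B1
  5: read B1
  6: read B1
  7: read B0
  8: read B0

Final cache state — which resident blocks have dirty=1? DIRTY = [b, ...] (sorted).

DIRTY = [1]

0: R B3 -> L1 miss  d=-]
1: W B2 -> L0 miss  d=D]
2: R B1 -> L1 miss  d=-]
3: R B1 -> L1 hit  d=-]
4: W B1 -> L1 hit  d=D]
5: R B1 -> L1 hit  d=D]
6: R B1 -> L1 hit  d=D]
7: R B0 -> L0 miss wb->B2  d=-]
8: R B0 -> L0 hit  d=-]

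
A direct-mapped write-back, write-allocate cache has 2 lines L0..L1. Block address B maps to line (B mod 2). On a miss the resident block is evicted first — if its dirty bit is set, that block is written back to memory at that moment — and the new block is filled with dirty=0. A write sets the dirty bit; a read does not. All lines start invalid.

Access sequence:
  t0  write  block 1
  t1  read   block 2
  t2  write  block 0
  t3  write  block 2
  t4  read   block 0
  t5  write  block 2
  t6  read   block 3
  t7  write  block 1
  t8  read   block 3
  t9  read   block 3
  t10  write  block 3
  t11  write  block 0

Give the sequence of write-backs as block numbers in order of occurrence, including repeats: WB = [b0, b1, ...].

WB = [0, 2, 1, 1, 2]

  0 | W B1 → L1 miss [D]
  1 | R B2 → L0 miss [-]
  2 | W B0 → L0 miss [D]
  3 | W B2 → L0 miss wb→B0 [D]
  4 | R B0 → L0 miss wb→B2 [-]
  5 | W B2 → L0 miss [D]
  6 | R B3 → L1 miss wb→B1 [-]
  7 | W B1 → L1 miss [D]
  8 | R B3 → L1 miss wb→B1 [-]
  9 | R B3 → L1 hit [-]
  10 | W B3 → L1 hit [D]
  11 | W B0 → L0 miss wb→B2 [D]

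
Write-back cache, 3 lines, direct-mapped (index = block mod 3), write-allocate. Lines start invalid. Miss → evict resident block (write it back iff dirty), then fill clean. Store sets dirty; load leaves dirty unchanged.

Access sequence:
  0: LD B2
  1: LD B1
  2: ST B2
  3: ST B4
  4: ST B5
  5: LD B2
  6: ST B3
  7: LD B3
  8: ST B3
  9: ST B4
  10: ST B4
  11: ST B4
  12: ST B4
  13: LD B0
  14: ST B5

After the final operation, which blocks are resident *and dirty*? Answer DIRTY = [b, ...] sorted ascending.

  0 | R B2 → L2 miss [-]
  1 | R B1 → L1 miss [-]
  2 | W B2 → L2 hit [D]
  3 | W B4 → L1 miss [D]
  4 | W B5 → L2 miss wb→B2 [D]
  5 | R B2 → L2 miss wb→B5 [-]
  6 | W B3 → L0 miss [D]
  7 | R B3 → L0 hit [D]
  8 | W B3 → L0 hit [D]
  9 | W B4 → L1 hit [D]
  10 | W B4 → L1 hit [D]
  11 | W B4 → L1 hit [D]
  12 | W B4 → L1 hit [D]
  13 | R B0 → L0 miss wb→B3 [-]
  14 | W B5 → L2 miss [D]

DIRTY = [4, 5]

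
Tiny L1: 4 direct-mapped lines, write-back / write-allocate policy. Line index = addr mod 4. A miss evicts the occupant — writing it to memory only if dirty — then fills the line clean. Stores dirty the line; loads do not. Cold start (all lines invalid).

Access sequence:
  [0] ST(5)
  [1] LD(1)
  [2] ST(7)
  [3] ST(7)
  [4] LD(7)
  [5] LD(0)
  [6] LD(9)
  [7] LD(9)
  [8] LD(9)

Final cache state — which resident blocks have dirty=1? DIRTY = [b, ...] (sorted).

DIRTY = [7]

0: W B5 -> L1 miss  d=D]
1: R B1 -> L1 miss wb->B5  d=-]
2: W B7 -> L3 miss  d=D]
3: W B7 -> L3 hit  d=D]
4: R B7 -> L3 hit  d=D]
5: R B0 -> L0 miss  d=-]
6: R B9 -> L1 miss  d=-]
7: R B9 -> L1 hit  d=-]
8: R B9 -> L1 hit  d=-]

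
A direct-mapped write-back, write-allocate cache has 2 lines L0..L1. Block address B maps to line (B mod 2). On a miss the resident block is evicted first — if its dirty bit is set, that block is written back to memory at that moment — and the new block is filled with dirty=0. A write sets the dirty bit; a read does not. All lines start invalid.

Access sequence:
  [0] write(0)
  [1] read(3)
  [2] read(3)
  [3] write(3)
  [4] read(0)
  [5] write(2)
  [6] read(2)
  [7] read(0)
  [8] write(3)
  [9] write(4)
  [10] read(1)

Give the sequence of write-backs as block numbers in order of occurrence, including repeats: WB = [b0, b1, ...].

0: W B0 -> L0 miss  d=D]
1: R B3 -> L1 miss  d=-]
2: R B3 -> L1 hit  d=-]
3: W B3 -> L1 hit  d=D]
4: R B0 -> L0 hit  d=D]
5: W B2 -> L0 miss wb->B0  d=D]
6: R B2 -> L0 hit  d=D]
7: R B0 -> L0 miss wb->B2  d=-]
8: W B3 -> L1 hit  d=D]
9: W B4 -> L0 miss  d=D]
10: R B1 -> L1 miss wb->B3  d=-]

WB = [0, 2, 3]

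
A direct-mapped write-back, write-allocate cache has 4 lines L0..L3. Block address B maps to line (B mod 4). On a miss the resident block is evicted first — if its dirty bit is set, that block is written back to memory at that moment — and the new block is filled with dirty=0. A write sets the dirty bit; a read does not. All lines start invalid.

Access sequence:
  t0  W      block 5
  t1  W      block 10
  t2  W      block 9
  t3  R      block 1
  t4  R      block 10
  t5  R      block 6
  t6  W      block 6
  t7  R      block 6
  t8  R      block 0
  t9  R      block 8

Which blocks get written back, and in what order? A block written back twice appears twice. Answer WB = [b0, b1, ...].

  0 | W B5 → L1 miss [D]
  1 | W B10 → L2 miss [D]
  2 | W B9 → L1 miss wb→B5 [D]
  3 | R B1 → L1 miss wb→B9 [-]
  4 | R B10 → L2 hit [D]
  5 | R B6 → L2 miss wb→B10 [-]
  6 | W B6 → L2 hit [D]
  7 | R B6 → L2 hit [D]
  8 | R B0 → L0 miss [-]
  9 | R B8 → L0 miss [-]

WB = [5, 9, 10]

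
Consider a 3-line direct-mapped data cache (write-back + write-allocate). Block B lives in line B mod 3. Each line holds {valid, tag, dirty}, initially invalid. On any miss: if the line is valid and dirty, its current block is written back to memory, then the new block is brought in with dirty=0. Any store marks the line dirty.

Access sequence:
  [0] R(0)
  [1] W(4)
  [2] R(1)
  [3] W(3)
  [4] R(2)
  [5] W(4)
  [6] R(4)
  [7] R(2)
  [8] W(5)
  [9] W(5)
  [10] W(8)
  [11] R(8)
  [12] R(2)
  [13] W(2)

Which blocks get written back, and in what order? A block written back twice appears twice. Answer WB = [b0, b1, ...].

WB = [4, 5, 8]

  0 | R B0 → L0 miss [-]
  1 | W B4 → L1 miss [D]
  2 | R B1 → L1 miss wb→B4 [-]
  3 | W B3 → L0 miss [D]
  4 | R B2 → L2 miss [-]
  5 | W B4 → L1 miss [D]
  6 | R B4 → L1 hit [D]
  7 | R B2 → L2 hit [-]
  8 | W B5 → L2 miss [D]
  9 | W B5 → L2 hit [D]
  10 | W B8 → L2 miss wb→B5 [D]
  11 | R B8 → L2 hit [D]
  12 | R B2 → L2 miss wb→B8 [-]
  13 | W B2 → L2 hit [D]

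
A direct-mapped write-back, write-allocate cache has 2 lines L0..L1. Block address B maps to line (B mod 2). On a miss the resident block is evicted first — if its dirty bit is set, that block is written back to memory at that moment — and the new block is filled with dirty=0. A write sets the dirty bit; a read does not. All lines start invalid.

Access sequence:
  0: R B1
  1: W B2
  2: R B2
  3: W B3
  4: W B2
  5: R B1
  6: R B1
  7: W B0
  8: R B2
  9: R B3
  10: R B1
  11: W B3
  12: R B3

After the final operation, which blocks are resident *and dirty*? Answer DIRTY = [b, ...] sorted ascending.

DIRTY = [3]

  0 | R B1 → L1 miss [-]
  1 | W B2 → L0 miss [D]
  2 | R B2 → L0 hit [D]
  3 | W B3 → L1 miss [D]
  4 | W B2 → L0 hit [D]
  5 | R B1 → L1 miss wb→B3 [-]
  6 | R B1 → L1 hit [-]
  7 | W B0 → L0 miss wb→B2 [D]
  8 | R B2 → L0 miss wb→B0 [-]
  9 | R B3 → L1 miss [-]
  10 | R B1 → L1 miss [-]
  11 | W B3 → L1 miss [D]
  12 | R B3 → L1 hit [D]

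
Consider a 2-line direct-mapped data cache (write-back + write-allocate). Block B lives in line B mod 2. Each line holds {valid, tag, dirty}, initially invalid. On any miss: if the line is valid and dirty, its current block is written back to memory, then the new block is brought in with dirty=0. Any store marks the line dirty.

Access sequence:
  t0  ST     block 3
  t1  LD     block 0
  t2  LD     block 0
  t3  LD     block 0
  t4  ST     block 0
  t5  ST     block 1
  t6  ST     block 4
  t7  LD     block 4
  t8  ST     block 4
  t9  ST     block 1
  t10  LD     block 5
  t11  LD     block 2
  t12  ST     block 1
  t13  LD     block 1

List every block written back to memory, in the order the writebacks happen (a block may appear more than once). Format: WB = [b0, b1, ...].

WB = [3, 0, 1, 4]

0: W B3 -> L1 miss  d=D]
1: R B0 -> L0 miss  d=-]
2: R B0 -> L0 hit  d=-]
3: R B0 -> L0 hit  d=-]
4: W B0 -> L0 hit  d=D]
5: W B1 -> L1 miss wb->B3  d=D]
6: W B4 -> L0 miss wb->B0  d=D]
7: R B4 -> L0 hit  d=D]
8: W B4 -> L0 hit  d=D]
9: W B1 -> L1 hit  d=D]
10: R B5 -> L1 miss wb->B1  d=-]
11: R B2 -> L0 miss wb->B4  d=-]
12: W B1 -> L1 miss  d=D]
13: R B1 -> L1 hit  d=D]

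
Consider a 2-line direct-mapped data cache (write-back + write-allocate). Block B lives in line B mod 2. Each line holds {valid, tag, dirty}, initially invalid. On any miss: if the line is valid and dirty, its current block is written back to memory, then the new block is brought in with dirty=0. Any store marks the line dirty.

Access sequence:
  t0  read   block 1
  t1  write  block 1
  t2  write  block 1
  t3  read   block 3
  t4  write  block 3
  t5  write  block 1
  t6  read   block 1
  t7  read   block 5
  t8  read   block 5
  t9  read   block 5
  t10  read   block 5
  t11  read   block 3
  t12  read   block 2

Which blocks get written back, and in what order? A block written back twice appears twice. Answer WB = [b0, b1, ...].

  0 | R B1 → L1 miss [-]
  1 | W B1 → L1 hit [D]
  2 | W B1 → L1 hit [D]
  3 | R B3 → L1 miss wb→B1 [-]
  4 | W B3 → L1 hit [D]
  5 | W B1 → L1 miss wb→B3 [D]
  6 | R B1 → L1 hit [D]
  7 | R B5 → L1 miss wb→B1 [-]
  8 | R B5 → L1 hit [-]
  9 | R B5 → L1 hit [-]
  10 | R B5 → L1 hit [-]
  11 | R B3 → L1 miss [-]
  12 | R B2 → L0 miss [-]

WB = [1, 3, 1]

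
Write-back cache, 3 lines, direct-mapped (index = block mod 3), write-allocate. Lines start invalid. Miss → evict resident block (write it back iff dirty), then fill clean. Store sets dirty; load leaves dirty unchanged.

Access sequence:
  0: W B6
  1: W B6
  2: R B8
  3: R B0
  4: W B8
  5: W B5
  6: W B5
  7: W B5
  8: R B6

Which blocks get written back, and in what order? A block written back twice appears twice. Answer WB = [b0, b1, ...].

WB = [6, 8]

0: W B6 -> L0 miss  d=D]
1: W B6 -> L0 hit  d=D]
2: R B8 -> L2 miss  d=-]
3: R B0 -> L0 miss wb->B6  d=-]
4: W B8 -> L2 hit  d=D]
5: W B5 -> L2 miss wb->B8  d=D]
6: W B5 -> L2 hit  d=D]
7: W B5 -> L2 hit  d=D]
8: R B6 -> L0 miss  d=-]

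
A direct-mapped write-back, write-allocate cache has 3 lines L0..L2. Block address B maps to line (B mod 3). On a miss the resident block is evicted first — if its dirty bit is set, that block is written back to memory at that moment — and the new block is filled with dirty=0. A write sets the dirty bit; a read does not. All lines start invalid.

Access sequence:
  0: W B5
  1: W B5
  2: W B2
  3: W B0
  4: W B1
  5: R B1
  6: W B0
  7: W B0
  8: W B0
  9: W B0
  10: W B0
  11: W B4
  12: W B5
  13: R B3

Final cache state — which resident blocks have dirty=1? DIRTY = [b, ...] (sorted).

0: W B5 -> L2 miss  d=D]
1: W B5 -> L2 hit  d=D]
2: W B2 -> L2 miss wb->B5  d=D]
3: W B0 -> L0 miss  d=D]
4: W B1 -> L1 miss  d=D]
5: R B1 -> L1 hit  d=D]
6: W B0 -> L0 hit  d=D]
7: W B0 -> L0 hit  d=D]
8: W B0 -> L0 hit  d=D]
9: W B0 -> L0 hit  d=D]
10: W B0 -> L0 hit  d=D]
11: W B4 -> L1 miss wb->B1  d=D]
12: W B5 -> L2 miss wb->B2  d=D]
13: R B3 -> L0 miss wb->B0  d=-]

DIRTY = [4, 5]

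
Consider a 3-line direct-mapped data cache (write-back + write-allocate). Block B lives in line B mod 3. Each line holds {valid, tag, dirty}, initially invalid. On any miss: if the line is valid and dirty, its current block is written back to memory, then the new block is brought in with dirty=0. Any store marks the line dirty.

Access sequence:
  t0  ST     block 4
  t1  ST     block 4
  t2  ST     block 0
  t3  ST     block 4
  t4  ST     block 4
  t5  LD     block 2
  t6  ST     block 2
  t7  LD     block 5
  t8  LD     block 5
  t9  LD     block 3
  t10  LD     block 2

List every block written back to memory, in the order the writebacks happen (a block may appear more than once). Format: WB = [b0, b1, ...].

0: W B4 → L1 miss [D]
1: W B4 → L1 hit [D]
2: W B0 → L0 miss [D]
3: W B4 → L1 hit [D]
4: W B4 → L1 hit [D]
5: R B2 → L2 miss [-]
6: W B2 → L2 hit [D]
7: R B5 → L2 miss wb→B2 [-]
8: R B5 → L2 hit [-]
9: R B3 → L0 miss wb→B0 [-]
10: R B2 → L2 miss [-]

WB = [2, 0]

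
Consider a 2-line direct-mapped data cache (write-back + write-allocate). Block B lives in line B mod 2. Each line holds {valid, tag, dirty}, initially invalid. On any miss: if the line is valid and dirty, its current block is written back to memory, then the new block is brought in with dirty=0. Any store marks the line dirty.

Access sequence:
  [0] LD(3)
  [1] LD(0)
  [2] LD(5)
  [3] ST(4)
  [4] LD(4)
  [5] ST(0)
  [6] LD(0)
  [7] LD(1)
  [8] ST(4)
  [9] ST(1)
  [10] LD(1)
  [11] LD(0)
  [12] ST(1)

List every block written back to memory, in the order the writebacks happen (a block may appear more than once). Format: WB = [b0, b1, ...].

0: R B3 -> L1 miss  d=-]
1: R B0 -> L0 miss  d=-]
2: R B5 -> L1 miss  d=-]
3: W B4 -> L0 miss  d=D]
4: R B4 -> L0 hit  d=D]
5: W B0 -> L0 miss wb->B4  d=D]
6: R B0 -> L0 hit  d=D]
7: R B1 -> L1 miss  d=-]
8: W B4 -> L0 miss wb->B0  d=D]
9: W B1 -> L1 hit  d=D]
10: R B1 -> L1 hit  d=D]
11: R B0 -> L0 miss wb->B4  d=-]
12: W B1 -> L1 hit  d=D]

WB = [4, 0, 4]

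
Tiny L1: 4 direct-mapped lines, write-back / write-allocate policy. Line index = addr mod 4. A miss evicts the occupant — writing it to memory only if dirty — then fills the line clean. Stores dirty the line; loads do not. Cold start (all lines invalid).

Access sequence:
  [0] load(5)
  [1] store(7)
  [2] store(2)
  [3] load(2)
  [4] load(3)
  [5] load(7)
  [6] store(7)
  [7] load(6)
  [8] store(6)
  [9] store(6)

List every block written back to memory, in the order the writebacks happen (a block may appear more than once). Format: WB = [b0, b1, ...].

0: R B5 → L1 miss [-]
1: W B7 → L3 miss [D]
2: W B2 → L2 miss [D]
3: R B2 → L2 hit [D]
4: R B3 → L3 miss wb→B7 [-]
5: R B7 → L3 miss [-]
6: W B7 → L3 hit [D]
7: R B6 → L2 miss wb→B2 [-]
8: W B6 → L2 hit [D]
9: W B6 → L2 hit [D]

WB = [7, 2]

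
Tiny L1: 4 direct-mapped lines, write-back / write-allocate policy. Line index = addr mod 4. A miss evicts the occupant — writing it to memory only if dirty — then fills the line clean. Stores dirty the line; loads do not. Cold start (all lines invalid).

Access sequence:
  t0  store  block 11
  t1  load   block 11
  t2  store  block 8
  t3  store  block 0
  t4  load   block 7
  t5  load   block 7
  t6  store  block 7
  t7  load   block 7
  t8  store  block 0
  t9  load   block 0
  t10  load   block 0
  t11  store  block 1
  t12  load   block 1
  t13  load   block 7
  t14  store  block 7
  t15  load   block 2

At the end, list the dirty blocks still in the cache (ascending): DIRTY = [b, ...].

0: W B11 -> L3 miss  d=D]
1: R B11 -> L3 hit  d=D]
2: W B8 -> L0 miss  d=D]
3: W B0 -> L0 miss wb->B8  d=D]
4: R B7 -> L3 miss wb->B11  d=-]
5: R B7 -> L3 hit  d=-]
6: W B7 -> L3 hit  d=D]
7: R B7 -> L3 hit  d=D]
8: W B0 -> L0 hit  d=D]
9: R B0 -> L0 hit  d=D]
10: R B0 -> L0 hit  d=D]
11: W B1 -> L1 miss  d=D]
12: R B1 -> L1 hit  d=D]
13: R B7 -> L3 hit  d=D]
14: W B7 -> L3 hit  d=D]
15: R B2 -> L2 miss  d=-]

DIRTY = [0, 1, 7]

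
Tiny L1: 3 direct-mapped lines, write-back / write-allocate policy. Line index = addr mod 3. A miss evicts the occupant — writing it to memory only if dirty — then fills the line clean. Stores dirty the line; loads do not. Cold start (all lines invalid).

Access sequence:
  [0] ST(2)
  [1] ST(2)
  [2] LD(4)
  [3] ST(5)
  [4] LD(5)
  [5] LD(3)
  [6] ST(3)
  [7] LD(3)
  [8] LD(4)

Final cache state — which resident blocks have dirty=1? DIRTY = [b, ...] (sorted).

  0 | W B2 → L2 miss [D]
  1 | W B2 → L2 hit [D]
  2 | R B4 → L1 miss [-]
  3 | W B5 → L2 miss wb→B2 [D]
  4 | R B5 → L2 hit [D]
  5 | R B3 → L0 miss [-]
  6 | W B3 → L0 hit [D]
  7 | R B3 → L0 hit [D]
  8 | R B4 → L1 hit [-]

DIRTY = [3, 5]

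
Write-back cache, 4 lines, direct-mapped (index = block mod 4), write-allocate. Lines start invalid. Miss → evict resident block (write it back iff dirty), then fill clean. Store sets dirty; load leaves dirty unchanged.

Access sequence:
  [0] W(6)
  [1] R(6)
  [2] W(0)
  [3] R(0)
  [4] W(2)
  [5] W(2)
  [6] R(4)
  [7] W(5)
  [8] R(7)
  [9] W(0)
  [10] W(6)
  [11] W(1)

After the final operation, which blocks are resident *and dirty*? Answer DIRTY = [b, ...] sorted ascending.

0: W B6 -> L2 miss  d=D]
1: R B6 -> L2 hit  d=D]
2: W B0 -> L0 miss  d=D]
3: R B0 -> L0 hit  d=D]
4: W B2 -> L2 miss wb->B6  d=D]
5: W B2 -> L2 hit  d=D]
6: R B4 -> L0 miss wb->B0  d=-]
7: W B5 -> L1 miss  d=D]
8: R B7 -> L3 miss  d=-]
9: W B0 -> L0 miss  d=D]
10: W B6 -> L2 miss wb->B2  d=D]
11: W B1 -> L1 miss wb->B5  d=D]

DIRTY = [0, 1, 6]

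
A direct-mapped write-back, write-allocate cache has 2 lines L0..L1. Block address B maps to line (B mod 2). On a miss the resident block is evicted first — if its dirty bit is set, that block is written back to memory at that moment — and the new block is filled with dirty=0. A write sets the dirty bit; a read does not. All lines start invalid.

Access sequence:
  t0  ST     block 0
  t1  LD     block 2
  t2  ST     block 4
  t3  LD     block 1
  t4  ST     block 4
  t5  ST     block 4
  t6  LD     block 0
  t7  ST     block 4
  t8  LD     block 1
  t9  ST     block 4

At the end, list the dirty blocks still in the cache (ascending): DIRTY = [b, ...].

DIRTY = [4]

0: W B0 -> L0 miss  d=D]
1: R B2 -> L0 miss wb->B0  d=-]
2: W B4 -> L0 miss  d=D]
3: R B1 -> L1 miss  d=-]
4: W B4 -> L0 hit  d=D]
5: W B4 -> L0 hit  d=D]
6: R B0 -> L0 miss wb->B4  d=-]
7: W B4 -> L0 miss  d=D]
8: R B1 -> L1 hit  d=-]
9: W B4 -> L0 hit  d=D]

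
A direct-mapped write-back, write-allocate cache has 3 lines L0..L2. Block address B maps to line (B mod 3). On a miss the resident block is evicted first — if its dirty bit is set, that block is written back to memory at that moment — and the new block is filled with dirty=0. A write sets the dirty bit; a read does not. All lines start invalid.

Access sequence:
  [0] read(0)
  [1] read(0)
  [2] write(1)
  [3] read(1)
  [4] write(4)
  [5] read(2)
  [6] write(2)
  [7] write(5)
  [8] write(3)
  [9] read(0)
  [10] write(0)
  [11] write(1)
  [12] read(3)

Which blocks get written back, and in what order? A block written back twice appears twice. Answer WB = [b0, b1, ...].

0: R B0 → L0 miss [-]
1: R B0 → L0 hit [-]
2: W B1 → L1 miss [D]
3: R B1 → L1 hit [D]
4: W B4 → L1 miss wb→B1 [D]
5: R B2 → L2 miss [-]
6: W B2 → L2 hit [D]
7: W B5 → L2 miss wb→B2 [D]
8: W B3 → L0 miss [D]
9: R B0 → L0 miss wb→B3 [-]
10: W B0 → L0 hit [D]
11: W B1 → L1 miss wb→B4 [D]
12: R B3 → L0 miss wb→B0 [-]

WB = [1, 2, 3, 4, 0]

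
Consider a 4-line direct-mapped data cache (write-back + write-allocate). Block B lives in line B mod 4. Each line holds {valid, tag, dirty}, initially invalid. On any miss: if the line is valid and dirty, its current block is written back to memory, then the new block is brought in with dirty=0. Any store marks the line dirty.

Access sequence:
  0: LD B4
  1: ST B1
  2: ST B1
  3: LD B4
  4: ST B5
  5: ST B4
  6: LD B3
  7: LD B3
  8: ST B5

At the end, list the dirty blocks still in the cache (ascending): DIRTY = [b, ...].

0: R B4 → L0 miss [-]
1: W B1 → L1 miss [D]
2: W B1 → L1 hit [D]
3: R B4 → L0 hit [-]
4: W B5 → L1 miss wb→B1 [D]
5: W B4 → L0 hit [D]
6: R B3 → L3 miss [-]
7: R B3 → L3 hit [-]
8: W B5 → L1 hit [D]

DIRTY = [4, 5]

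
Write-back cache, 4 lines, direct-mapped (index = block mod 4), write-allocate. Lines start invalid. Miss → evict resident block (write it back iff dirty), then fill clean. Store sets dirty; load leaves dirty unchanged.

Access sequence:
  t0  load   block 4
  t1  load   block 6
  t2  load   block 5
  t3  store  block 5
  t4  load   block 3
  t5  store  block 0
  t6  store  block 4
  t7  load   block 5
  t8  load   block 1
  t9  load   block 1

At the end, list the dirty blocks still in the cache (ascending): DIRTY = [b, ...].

  0 | R B4 → L0 miss [-]
  1 | R B6 → L2 miss [-]
  2 | R B5 → L1 miss [-]
  3 | W B5 → L1 hit [D]
  4 | R B3 → L3 miss [-]
  5 | W B0 → L0 miss [D]
  6 | W B4 → L0 miss wb→B0 [D]
  7 | R B5 → L1 hit [D]
  8 | R B1 → L1 miss wb→B5 [-]
  9 | R B1 → L1 hit [-]

DIRTY = [4]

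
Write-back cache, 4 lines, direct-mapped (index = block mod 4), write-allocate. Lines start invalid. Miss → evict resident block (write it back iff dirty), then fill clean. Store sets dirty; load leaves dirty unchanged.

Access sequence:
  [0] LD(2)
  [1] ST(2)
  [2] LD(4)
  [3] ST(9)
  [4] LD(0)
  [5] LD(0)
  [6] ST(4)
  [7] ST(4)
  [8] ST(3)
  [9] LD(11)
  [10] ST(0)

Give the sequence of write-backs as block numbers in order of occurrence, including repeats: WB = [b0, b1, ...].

WB = [3, 4]

0: R B2 → L2 miss [-]
1: W B2 → L2 hit [D]
2: R B4 → L0 miss [-]
3: W B9 → L1 miss [D]
4: R B0 → L0 miss [-]
5: R B0 → L0 hit [-]
6: W B4 → L0 miss [D]
7: W B4 → L0 hit [D]
8: W B3 → L3 miss [D]
9: R B11 → L3 miss wb→B3 [-]
10: W B0 → L0 miss wb→B4 [D]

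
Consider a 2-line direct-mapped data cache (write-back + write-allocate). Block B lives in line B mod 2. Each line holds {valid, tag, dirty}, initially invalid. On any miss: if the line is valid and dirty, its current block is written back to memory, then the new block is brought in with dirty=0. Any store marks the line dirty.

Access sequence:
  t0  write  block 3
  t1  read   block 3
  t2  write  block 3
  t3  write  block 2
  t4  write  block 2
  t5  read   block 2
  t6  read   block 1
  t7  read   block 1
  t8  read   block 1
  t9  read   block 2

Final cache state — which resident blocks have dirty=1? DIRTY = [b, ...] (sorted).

  0 | W B3 → L1 miss [D]
  1 | R B3 → L1 hit [D]
  2 | W B3 → L1 hit [D]
  3 | W B2 → L0 miss [D]
  4 | W B2 → L0 hit [D]
  5 | R B2 → L0 hit [D]
  6 | R B1 → L1 miss wb→B3 [-]
  7 | R B1 → L1 hit [-]
  8 | R B1 → L1 hit [-]
  9 | R B2 → L0 hit [D]

DIRTY = [2]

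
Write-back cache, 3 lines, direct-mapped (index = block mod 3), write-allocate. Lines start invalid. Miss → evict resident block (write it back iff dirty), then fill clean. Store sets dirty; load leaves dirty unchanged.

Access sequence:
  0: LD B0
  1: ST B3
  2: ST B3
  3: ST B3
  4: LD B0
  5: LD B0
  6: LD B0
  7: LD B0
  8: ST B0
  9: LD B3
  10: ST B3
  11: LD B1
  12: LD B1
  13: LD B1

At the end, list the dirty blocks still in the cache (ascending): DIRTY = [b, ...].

0: R B0 → L0 miss [-]
1: W B3 → L0 miss [D]
2: W B3 → L0 hit [D]
3: W B3 → L0 hit [D]
4: R B0 → L0 miss wb→B3 [-]
5: R B0 → L0 hit [-]
6: R B0 → L0 hit [-]
7: R B0 → L0 hit [-]
8: W B0 → L0 hit [D]
9: R B3 → L0 miss wb→B0 [-]
10: W B3 → L0 hit [D]
11: R B1 → L1 miss [-]
12: R B1 → L1 hit [-]
13: R B1 → L1 hit [-]

DIRTY = [3]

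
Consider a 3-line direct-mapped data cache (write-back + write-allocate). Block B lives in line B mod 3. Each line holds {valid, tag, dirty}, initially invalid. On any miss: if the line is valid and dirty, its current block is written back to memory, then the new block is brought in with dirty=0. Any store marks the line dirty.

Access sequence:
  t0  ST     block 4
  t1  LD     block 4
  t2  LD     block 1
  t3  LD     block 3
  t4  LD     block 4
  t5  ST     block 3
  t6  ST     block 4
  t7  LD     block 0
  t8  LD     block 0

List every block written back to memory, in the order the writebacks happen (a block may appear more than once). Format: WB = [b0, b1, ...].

0: W B4 -> L1 miss  d=D]
1: R B4 -> L1 hit  d=D]
2: R B1 -> L1 miss wb->B4  d=-]
3: R B3 -> L0 miss  d=-]
4: R B4 -> L1 miss  d=-]
5: W B3 -> L0 hit  d=D]
6: W B4 -> L1 hit  d=D]
7: R B0 -> L0 miss wb->B3  d=-]
8: R B0 -> L0 hit  d=-]

WB = [4, 3]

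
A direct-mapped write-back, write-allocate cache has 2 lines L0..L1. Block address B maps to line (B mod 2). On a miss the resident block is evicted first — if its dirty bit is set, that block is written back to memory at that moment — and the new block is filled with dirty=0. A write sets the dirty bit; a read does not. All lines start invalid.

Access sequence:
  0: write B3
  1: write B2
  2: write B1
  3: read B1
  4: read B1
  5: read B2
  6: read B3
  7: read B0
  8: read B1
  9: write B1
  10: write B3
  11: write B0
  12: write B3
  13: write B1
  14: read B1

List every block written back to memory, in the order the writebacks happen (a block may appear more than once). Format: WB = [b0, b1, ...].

WB = [3, 1, 2, 1, 3]

0: W B3 → L1 miss [D]
1: W B2 → L0 miss [D]
2: W B1 → L1 miss wb→B3 [D]
3: R B1 → L1 hit [D]
4: R B1 → L1 hit [D]
5: R B2 → L0 hit [D]
6: R B3 → L1 miss wb→B1 [-]
7: R B0 → L0 miss wb→B2 [-]
8: R B1 → L1 miss [-]
9: W B1 → L1 hit [D]
10: W B3 → L1 miss wb→B1 [D]
11: W B0 → L0 hit [D]
12: W B3 → L1 hit [D]
13: W B1 → L1 miss wb→B3 [D]
14: R B1 → L1 hit [D]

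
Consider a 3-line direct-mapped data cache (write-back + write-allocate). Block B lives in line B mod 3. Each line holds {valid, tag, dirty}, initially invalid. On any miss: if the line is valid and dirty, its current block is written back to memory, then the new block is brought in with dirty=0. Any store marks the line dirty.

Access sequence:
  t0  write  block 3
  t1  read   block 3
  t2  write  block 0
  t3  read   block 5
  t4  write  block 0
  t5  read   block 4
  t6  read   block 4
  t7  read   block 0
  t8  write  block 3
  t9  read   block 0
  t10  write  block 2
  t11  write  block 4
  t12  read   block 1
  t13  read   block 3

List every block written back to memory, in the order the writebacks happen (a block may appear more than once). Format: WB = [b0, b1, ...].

WB = [3, 0, 3, 4]

  0 | W B3 → L0 miss [D]
  1 | R B3 → L0 hit [D]
  2 | W B0 → L0 miss wb→B3 [D]
  3 | R B5 → L2 miss [-]
  4 | W B0 → L0 hit [D]
  5 | R B4 → L1 miss [-]
  6 | R B4 → L1 hit [-]
  7 | R B0 → L0 hit [D]
  8 | W B3 → L0 miss wb→B0 [D]
  9 | R B0 → L0 miss wb→B3 [-]
  10 | W B2 → L2 miss [D]
  11 | W B4 → L1 hit [D]
  12 | R B1 → L1 miss wb→B4 [-]
  13 | R B3 → L0 miss [-]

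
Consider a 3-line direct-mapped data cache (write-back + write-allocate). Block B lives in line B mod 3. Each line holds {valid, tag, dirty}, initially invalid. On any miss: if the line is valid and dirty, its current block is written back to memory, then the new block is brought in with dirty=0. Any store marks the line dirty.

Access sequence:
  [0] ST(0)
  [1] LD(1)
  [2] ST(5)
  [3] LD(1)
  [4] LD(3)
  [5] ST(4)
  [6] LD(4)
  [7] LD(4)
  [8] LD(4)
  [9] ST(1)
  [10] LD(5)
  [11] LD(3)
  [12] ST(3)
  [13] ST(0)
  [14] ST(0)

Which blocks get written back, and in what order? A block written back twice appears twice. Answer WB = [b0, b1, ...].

0: W B0 → L0 miss [D]
1: R B1 → L1 miss [-]
2: W B5 → L2 miss [D]
3: R B1 → L1 hit [-]
4: R B3 → L0 miss wb→B0 [-]
5: W B4 → L1 miss [D]
6: R B4 → L1 hit [D]
7: R B4 → L1 hit [D]
8: R B4 → L1 hit [D]
9: W B1 → L1 miss wb→B4 [D]
10: R B5 → L2 hit [D]
11: R B3 → L0 hit [-]
12: W B3 → L0 hit [D]
13: W B0 → L0 miss wb→B3 [D]
14: W B0 → L0 hit [D]

WB = [0, 4, 3]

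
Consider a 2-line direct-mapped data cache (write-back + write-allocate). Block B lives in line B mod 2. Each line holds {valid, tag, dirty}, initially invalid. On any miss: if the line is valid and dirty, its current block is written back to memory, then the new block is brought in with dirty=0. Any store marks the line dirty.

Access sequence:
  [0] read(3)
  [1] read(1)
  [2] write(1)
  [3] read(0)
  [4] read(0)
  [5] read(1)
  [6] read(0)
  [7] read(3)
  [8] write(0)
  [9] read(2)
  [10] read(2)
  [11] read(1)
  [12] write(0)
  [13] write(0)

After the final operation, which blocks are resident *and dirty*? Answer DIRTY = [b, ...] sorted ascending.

DIRTY = [0]

  0 | R B3 → L1 miss [-]
  1 | R B1 → L1 miss [-]
  2 | W B1 → L1 hit [D]
  3 | R B0 → L0 miss [-]
  4 | R B0 → L0 hit [-]
  5 | R B1 → L1 hit [D]
  6 | R B0 → L0 hit [-]
  7 | R B3 → L1 miss wb→B1 [-]
  8 | W B0 → L0 hit [D]
  9 | R B2 → L0 miss wb→B0 [-]
  10 | R B2 → L0 hit [-]
  11 | R B1 → L1 miss [-]
  12 | W B0 → L0 miss [D]
  13 | W B0 → L0 hit [D]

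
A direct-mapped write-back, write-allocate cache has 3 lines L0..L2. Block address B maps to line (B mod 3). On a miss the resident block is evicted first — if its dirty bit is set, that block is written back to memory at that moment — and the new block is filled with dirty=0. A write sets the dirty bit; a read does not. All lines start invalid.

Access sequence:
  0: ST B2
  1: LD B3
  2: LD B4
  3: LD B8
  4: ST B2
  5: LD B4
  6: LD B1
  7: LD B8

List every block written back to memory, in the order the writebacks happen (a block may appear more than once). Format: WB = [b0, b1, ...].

WB = [2, 2]

  0 | W B2 → L2 miss [D]
  1 | R B3 → L0 miss [-]
  2 | R B4 → L1 miss [-]
  3 | R B8 → L2 miss wb→B2 [-]
  4 | W B2 → L2 miss [D]
  5 | R B4 → L1 hit [-]
  6 | R B1 → L1 miss [-]
  7 | R B8 → L2 miss wb→B2 [-]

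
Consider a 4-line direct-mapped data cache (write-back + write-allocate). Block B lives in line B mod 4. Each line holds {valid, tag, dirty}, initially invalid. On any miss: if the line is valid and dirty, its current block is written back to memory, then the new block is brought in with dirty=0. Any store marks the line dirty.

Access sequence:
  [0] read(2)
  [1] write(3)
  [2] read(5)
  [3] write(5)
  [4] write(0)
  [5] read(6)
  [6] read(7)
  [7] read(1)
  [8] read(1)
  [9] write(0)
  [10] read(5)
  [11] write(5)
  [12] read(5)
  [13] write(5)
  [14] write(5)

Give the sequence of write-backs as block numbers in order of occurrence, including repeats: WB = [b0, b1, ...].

WB = [3, 5]

0: R B2 → L2 miss [-]
1: W B3 → L3 miss [D]
2: R B5 → L1 miss [-]
3: W B5 → L1 hit [D]
4: W B0 → L0 miss [D]
5: R B6 → L2 miss [-]
6: R B7 → L3 miss wb→B3 [-]
7: R B1 → L1 miss wb→B5 [-]
8: R B1 → L1 hit [-]
9: W B0 → L0 hit [D]
10: R B5 → L1 miss [-]
11: W B5 → L1 hit [D]
12: R B5 → L1 hit [D]
13: W B5 → L1 hit [D]
14: W B5 → L1 hit [D]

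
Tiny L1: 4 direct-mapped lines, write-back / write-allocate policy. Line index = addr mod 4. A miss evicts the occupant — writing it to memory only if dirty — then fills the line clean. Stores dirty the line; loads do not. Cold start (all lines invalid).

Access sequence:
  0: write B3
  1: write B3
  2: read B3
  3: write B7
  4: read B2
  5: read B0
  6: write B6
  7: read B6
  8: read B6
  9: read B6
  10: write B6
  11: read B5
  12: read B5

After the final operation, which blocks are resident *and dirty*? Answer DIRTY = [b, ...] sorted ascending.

DIRTY = [6, 7]

  0 | W B3 → L3 miss [D]
  1 | W B3 → L3 hit [D]
  2 | R B3 → L3 hit [D]
  3 | W B7 → L3 miss wb→B3 [D]
  4 | R B2 → L2 miss [-]
  5 | R B0 → L0 miss [-]
  6 | W B6 → L2 miss [D]
  7 | R B6 → L2 hit [D]
  8 | R B6 → L2 hit [D]
  9 | R B6 → L2 hit [D]
  10 | W B6 → L2 hit [D]
  11 | R B5 → L1 miss [-]
  12 | R B5 → L1 hit [-]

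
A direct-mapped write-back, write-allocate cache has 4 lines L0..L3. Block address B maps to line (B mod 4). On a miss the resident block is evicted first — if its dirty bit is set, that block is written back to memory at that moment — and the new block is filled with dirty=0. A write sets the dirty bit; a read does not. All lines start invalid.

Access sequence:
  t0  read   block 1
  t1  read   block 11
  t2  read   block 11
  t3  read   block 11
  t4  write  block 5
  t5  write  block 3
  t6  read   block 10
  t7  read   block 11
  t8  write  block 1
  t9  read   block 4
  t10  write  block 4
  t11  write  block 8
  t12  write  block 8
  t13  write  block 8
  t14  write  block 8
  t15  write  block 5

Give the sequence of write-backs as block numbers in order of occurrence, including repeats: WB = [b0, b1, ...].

0: R B1 -> L1 miss  d=-]
1: R B11 -> L3 miss  d=-]
2: R B11 -> L3 hit  d=-]
3: R B11 -> L3 hit  d=-]
4: W B5 -> L1 miss  d=D]
5: W B3 -> L3 miss  d=D]
6: R B10 -> L2 miss  d=-]
7: R B11 -> L3 miss wb->B3  d=-]
8: W B1 -> L1 miss wb->B5  d=D]
9: R B4 -> L0 miss  d=-]
10: W B4 -> L0 hit  d=D]
11: W B8 -> L0 miss wb->B4  d=D]
12: W B8 -> L0 hit  d=D]
13: W B8 -> L0 hit  d=D]
14: W B8 -> L0 hit  d=D]
15: W B5 -> L1 miss wb->B1  d=D]

WB = [3, 5, 4, 1]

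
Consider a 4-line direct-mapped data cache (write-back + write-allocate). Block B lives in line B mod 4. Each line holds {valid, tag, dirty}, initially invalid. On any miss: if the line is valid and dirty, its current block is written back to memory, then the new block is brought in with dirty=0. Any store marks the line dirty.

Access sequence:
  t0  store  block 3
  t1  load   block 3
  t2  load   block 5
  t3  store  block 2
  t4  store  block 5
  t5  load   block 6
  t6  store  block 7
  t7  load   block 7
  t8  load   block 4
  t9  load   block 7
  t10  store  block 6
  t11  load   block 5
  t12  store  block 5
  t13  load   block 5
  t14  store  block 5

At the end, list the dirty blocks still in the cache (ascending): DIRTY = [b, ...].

DIRTY = [5, 6, 7]

0: W B3 -> L3 miss  d=D]
1: R B3 -> L3 hit  d=D]
2: R B5 -> L1 miss  d=-]
3: W B2 -> L2 miss  d=D]
4: W B5 -> L1 hit  d=D]
5: R B6 -> L2 miss wb->B2  d=-]
6: W B7 -> L3 miss wb->B3  d=D]
7: R B7 -> L3 hit  d=D]
8: R B4 -> L0 miss  d=-]
9: R B7 -> L3 hit  d=D]
10: W B6 -> L2 hit  d=D]
11: R B5 -> L1 hit  d=D]
12: W B5 -> L1 hit  d=D]
13: R B5 -> L1 hit  d=D]
14: W B5 -> L1 hit  d=D]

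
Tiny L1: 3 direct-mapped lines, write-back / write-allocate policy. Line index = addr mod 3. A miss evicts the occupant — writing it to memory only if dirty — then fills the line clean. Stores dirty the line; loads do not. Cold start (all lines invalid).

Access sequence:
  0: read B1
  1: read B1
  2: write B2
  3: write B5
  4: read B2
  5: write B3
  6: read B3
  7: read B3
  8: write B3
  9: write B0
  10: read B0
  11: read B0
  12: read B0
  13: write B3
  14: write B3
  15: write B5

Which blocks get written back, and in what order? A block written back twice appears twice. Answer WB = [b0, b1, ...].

0: R B1 -> L1 miss  d=-]
1: R B1 -> L1 hit  d=-]
2: W B2 -> L2 miss  d=D]
3: W B5 -> L2 miss wb->B2  d=D]
4: R B2 -> L2 miss wb->B5  d=-]
5: W B3 -> L0 miss  d=D]
6: R B3 -> L0 hit  d=D]
7: R B3 -> L0 hit  d=D]
8: W B3 -> L0 hit  d=D]
9: W B0 -> L0 miss wb->B3  d=D]
10: R B0 -> L0 hit  d=D]
11: R B0 -> L0 hit  d=D]
12: R B0 -> L0 hit  d=D]
13: W B3 -> L0 miss wb->B0  d=D]
14: W B3 -> L0 hit  d=D]
15: W B5 -> L2 miss  d=D]

WB = [2, 5, 3, 0]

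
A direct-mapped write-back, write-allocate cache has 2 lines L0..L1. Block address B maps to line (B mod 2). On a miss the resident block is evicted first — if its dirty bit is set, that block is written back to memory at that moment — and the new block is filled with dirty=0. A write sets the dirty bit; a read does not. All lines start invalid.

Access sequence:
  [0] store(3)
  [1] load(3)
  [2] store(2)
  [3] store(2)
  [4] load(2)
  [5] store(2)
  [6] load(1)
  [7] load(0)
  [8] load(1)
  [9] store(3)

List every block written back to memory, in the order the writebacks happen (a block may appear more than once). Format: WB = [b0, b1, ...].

  0 | W B3 → L1 miss [D]
  1 | R B3 → L1 hit [D]
  2 | W B2 → L0 miss [D]
  3 | W B2 → L0 hit [D]
  4 | R B2 → L0 hit [D]
  5 | W B2 → L0 hit [D]
  6 | R B1 → L1 miss wb→B3 [-]
  7 | R B0 → L0 miss wb→B2 [-]
  8 | R B1 → L1 hit [-]
  9 | W B3 → L1 miss [D]

WB = [3, 2]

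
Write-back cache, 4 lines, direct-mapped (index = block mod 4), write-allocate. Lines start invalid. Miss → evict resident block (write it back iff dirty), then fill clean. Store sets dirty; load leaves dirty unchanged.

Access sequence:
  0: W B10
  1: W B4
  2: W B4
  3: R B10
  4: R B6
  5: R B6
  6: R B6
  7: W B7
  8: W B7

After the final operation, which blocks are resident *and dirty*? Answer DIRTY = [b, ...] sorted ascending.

0: W B10 → L2 miss [D]
1: W B4 → L0 miss [D]
2: W B4 → L0 hit [D]
3: R B10 → L2 hit [D]
4: R B6 → L2 miss wb→B10 [-]
5: R B6 → L2 hit [-]
6: R B6 → L2 hit [-]
7: W B7 → L3 miss [D]
8: W B7 → L3 hit [D]

DIRTY = [4, 7]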